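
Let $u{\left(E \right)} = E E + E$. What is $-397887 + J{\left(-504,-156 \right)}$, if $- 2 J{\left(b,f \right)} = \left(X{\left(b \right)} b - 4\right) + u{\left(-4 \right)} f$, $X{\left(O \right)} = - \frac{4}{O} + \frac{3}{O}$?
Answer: $- \frac{793897}{2} \approx -3.9695 \cdot 10^{5}$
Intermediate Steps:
$X{\left(O \right)} = - \frac{1}{O}$
$u{\left(E \right)} = E + E^{2}$ ($u{\left(E \right)} = E^{2} + E = E + E^{2}$)
$J{\left(b,f \right)} = \frac{5}{2} - 6 f$ ($J{\left(b,f \right)} = - \frac{\left(- \frac{1}{b} b - 4\right) + - 4 \left(1 - 4\right) f}{2} = - \frac{\left(-1 - 4\right) + \left(-4\right) \left(-3\right) f}{2} = - \frac{-5 + 12 f}{2} = \frac{5}{2} - 6 f$)
$-397887 + J{\left(-504,-156 \right)} = -397887 + \left(\frac{5}{2} - -936\right) = -397887 + \left(\frac{5}{2} + 936\right) = -397887 + \frac{1877}{2} = - \frac{793897}{2}$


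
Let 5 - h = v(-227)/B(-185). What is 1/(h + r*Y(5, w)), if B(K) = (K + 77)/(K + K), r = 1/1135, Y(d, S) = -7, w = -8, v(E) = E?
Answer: 61290/47970397 ≈ 0.0012777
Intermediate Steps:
r = 1/1135 ≈ 0.00088106
B(K) = (77 + K)/(2*K) (B(K) = (77 + K)/((2*K)) = (77 + K)*(1/(2*K)) = (77 + K)/(2*K))
h = 42265/54 (h = 5 - (-227)/((½)*(77 - 185)/(-185)) = 5 - (-227)/((½)*(-1/185)*(-108)) = 5 - (-227)/54/185 = 5 - (-227)*185/54 = 5 - 1*(-41995/54) = 5 + 41995/54 = 42265/54 ≈ 782.69)
1/(h + r*Y(5, w)) = 1/(42265/54 + (1/1135)*(-7)) = 1/(42265/54 - 7/1135) = 1/(47970397/61290) = 61290/47970397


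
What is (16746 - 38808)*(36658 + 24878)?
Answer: -1357607232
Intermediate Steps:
(16746 - 38808)*(36658 + 24878) = -22062*61536 = -1357607232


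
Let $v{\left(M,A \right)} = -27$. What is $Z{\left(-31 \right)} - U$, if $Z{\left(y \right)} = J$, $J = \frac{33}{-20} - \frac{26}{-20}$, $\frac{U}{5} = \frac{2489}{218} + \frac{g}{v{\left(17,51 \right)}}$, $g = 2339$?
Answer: $\frac{22114349}{58860} \approx 375.71$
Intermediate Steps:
$U = - \frac{2213495}{5886}$ ($U = 5 \left(\frac{2489}{218} + \frac{2339}{-27}\right) = 5 \left(2489 \cdot \frac{1}{218} + 2339 \left(- \frac{1}{27}\right)\right) = 5 \left(\frac{2489}{218} - \frac{2339}{27}\right) = 5 \left(- \frac{442699}{5886}\right) = - \frac{2213495}{5886} \approx -376.06$)
$J = - \frac{7}{20}$ ($J = 33 \left(- \frac{1}{20}\right) - - \frac{13}{10} = - \frac{33}{20} + \frac{13}{10} = - \frac{7}{20} \approx -0.35$)
$Z{\left(y \right)} = - \frac{7}{20}$
$Z{\left(-31 \right)} - U = - \frac{7}{20} - - \frac{2213495}{5886} = - \frac{7}{20} + \frac{2213495}{5886} = \frac{22114349}{58860}$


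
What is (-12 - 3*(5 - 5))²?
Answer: 144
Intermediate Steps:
(-12 - 3*(5 - 5))² = (-12 - 3*0)² = (-12 + 0)² = (-12)² = 144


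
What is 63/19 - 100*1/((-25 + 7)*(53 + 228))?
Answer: 160277/48051 ≈ 3.3356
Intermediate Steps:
63/19 - 100*1/((-25 + 7)*(53 + 228)) = 63*(1/19) - 100/(281*(-18)) = 63/19 - 100/(-5058) = 63/19 - 100*(-1/5058) = 63/19 + 50/2529 = 160277/48051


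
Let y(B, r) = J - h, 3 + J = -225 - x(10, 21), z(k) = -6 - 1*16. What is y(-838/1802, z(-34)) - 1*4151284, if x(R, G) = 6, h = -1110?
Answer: -4150408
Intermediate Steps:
z(k) = -22 (z(k) = -6 - 16 = -22)
J = -234 (J = -3 + (-225 - 1*6) = -3 + (-225 - 6) = -3 - 231 = -234)
y(B, r) = 876 (y(B, r) = -234 - 1*(-1110) = -234 + 1110 = 876)
y(-838/1802, z(-34)) - 1*4151284 = 876 - 1*4151284 = 876 - 4151284 = -4150408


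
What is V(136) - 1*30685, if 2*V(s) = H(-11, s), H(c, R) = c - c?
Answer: -30685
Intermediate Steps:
H(c, R) = 0
V(s) = 0 (V(s) = (½)*0 = 0)
V(136) - 1*30685 = 0 - 1*30685 = 0 - 30685 = -30685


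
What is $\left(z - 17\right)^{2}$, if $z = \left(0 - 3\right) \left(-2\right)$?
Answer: $121$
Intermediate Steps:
$z = 6$ ($z = \left(-3\right) \left(-2\right) = 6$)
$\left(z - 17\right)^{2} = \left(6 - 17\right)^{2} = \left(-11\right)^{2} = 121$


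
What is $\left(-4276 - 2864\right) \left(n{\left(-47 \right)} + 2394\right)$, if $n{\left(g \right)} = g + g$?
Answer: $-16422000$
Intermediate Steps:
$n{\left(g \right)} = 2 g$
$\left(-4276 - 2864\right) \left(n{\left(-47 \right)} + 2394\right) = \left(-4276 - 2864\right) \left(2 \left(-47\right) + 2394\right) = - 7140 \left(-94 + 2394\right) = \left(-7140\right) 2300 = -16422000$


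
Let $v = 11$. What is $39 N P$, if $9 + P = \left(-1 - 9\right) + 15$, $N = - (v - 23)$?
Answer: $-1872$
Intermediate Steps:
$N = 12$ ($N = - (11 - 23) = \left(-1\right) \left(-12\right) = 12$)
$P = -4$ ($P = -9 + \left(\left(-1 - 9\right) + 15\right) = -9 + \left(-10 + 15\right) = -9 + 5 = -4$)
$39 N P = 39 \cdot 12 \left(-4\right) = 468 \left(-4\right) = -1872$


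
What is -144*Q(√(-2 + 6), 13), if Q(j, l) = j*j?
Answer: -576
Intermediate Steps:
Q(j, l) = j²
-144*Q(√(-2 + 6), 13) = -144*(√(-2 + 6))² = -144*(√4)² = -144*2² = -144*4 = -576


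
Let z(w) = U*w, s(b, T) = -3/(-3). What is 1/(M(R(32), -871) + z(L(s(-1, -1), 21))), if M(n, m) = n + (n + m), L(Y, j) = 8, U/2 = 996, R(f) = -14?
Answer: 1/15037 ≈ 6.6503e-5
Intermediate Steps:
s(b, T) = 1 (s(b, T) = -3*(-⅓) = 1)
U = 1992 (U = 2*996 = 1992)
z(w) = 1992*w
M(n, m) = m + 2*n (M(n, m) = n + (m + n) = m + 2*n)
1/(M(R(32), -871) + z(L(s(-1, -1), 21))) = 1/((-871 + 2*(-14)) + 1992*8) = 1/((-871 - 28) + 15936) = 1/(-899 + 15936) = 1/15037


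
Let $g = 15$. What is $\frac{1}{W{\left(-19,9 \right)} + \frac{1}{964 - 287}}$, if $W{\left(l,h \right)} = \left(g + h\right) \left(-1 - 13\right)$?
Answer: $- \frac{677}{227471} \approx -0.0029762$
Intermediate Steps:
$W{\left(l,h \right)} = -210 - 14 h$ ($W{\left(l,h \right)} = \left(15 + h\right) \left(-1 - 13\right) = \left(15 + h\right) \left(-14\right) = -210 - 14 h$)
$\frac{1}{W{\left(-19,9 \right)} + \frac{1}{964 - 287}} = \frac{1}{\left(-210 - 126\right) + \frac{1}{964 - 287}} = \frac{1}{\left(-210 - 126\right) + \frac{1}{677}} = \frac{1}{-336 + \frac{1}{677}} = \frac{1}{- \frac{227471}{677}} = - \frac{677}{227471}$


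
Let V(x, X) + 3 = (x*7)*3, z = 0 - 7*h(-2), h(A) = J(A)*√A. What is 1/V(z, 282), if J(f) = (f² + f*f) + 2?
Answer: I/(3*(-I + 490*√2)) ≈ -6.9415e-7 + 0.00048102*I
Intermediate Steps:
J(f) = 2 + 2*f² (J(f) = (f² + f²) + 2 = 2*f² + 2 = 2 + 2*f²)
h(A) = √A*(2 + 2*A²) (h(A) = (2 + 2*A²)*√A = √A*(2 + 2*A²))
z = -70*I*√2 (z = 0 - 14*√(-2)*(1 + (-2)²) = 0 - 14*I*√2*(1 + 4) = 0 - 14*I*√2*5 = 0 - 70*I*√2 = -70*I*√2 ≈ -98.995*I)
V(x, X) = -3 + 21*x (V(x, X) = -3 + (x*7)*3 = -3 + (7*x)*3 = -3 + 21*x)
1/V(z, 282) = 1/(-3 + 21*(-70*I*√2)) = 1/(-3 - 1470*I*√2)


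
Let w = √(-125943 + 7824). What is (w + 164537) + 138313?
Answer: 302850 + I*√118119 ≈ 3.0285e+5 + 343.68*I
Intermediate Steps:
w = I*√118119 (w = √(-118119) = I*√118119 ≈ 343.68*I)
(w + 164537) + 138313 = (I*√118119 + 164537) + 138313 = (164537 + I*√118119) + 138313 = 302850 + I*√118119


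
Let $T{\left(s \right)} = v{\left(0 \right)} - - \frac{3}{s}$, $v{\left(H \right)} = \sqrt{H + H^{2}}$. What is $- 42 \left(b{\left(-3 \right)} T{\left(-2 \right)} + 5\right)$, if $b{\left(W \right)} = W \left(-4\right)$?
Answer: $546$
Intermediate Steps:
$b{\left(W \right)} = - 4 W$
$T{\left(s \right)} = \frac{3}{s}$ ($T{\left(s \right)} = \sqrt{0 \left(1 + 0\right)} - - \frac{3}{s} = \sqrt{0 \cdot 1} + \frac{3}{s} = \sqrt{0} + \frac{3}{s} = 0 + \frac{3}{s} = \frac{3}{s}$)
$- 42 \left(b{\left(-3 \right)} T{\left(-2 \right)} + 5\right) = - 42 \left(\left(-4\right) \left(-3\right) \frac{3}{-2} + 5\right) = - 42 \left(12 \cdot 3 \left(- \frac{1}{2}\right) + 5\right) = - 42 \left(12 \left(- \frac{3}{2}\right) + 5\right) = - 42 \left(-18 + 5\right) = \left(-42\right) \left(-13\right) = 546$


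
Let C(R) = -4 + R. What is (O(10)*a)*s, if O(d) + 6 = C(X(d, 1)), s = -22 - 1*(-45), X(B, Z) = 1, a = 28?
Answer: -5796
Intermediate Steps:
s = 23 (s = -22 + 45 = 23)
O(d) = -9 (O(d) = -6 + (-4 + 1) = -6 - 3 = -9)
(O(10)*a)*s = -9*28*23 = -252*23 = -5796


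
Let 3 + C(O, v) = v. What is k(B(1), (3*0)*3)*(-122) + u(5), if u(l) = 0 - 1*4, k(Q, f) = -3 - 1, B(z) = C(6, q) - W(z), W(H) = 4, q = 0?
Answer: 484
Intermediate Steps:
C(O, v) = -3 + v
B(z) = -7 (B(z) = (-3 + 0) - 1*4 = -3 - 4 = -7)
k(Q, f) = -4
u(l) = -4 (u(l) = 0 - 4 = -4)
k(B(1), (3*0)*3)*(-122) + u(5) = -4*(-122) - 4 = 488 - 4 = 484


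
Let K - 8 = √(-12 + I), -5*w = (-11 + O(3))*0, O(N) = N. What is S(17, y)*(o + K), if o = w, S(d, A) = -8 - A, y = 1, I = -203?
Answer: -72 - 9*I*√215 ≈ -72.0 - 131.97*I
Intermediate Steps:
w = 0 (w = -(-11 + 3)*0/5 = -(-8)*0/5 = -⅕*0 = 0)
o = 0
K = 8 + I*√215 (K = 8 + √(-12 - 203) = 8 + √(-215) = 8 + I*√215 ≈ 8.0 + 14.663*I)
S(17, y)*(o + K) = (-8 - 1*1)*(0 + (8 + I*√215)) = (-8 - 1)*(8 + I*√215) = -9*(8 + I*√215) = -72 - 9*I*√215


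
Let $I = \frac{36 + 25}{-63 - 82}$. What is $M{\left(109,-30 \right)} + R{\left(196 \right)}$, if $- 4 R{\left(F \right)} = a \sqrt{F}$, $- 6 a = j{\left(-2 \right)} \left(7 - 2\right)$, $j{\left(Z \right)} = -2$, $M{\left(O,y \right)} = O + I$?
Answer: $\frac{89389}{870} \approx 102.75$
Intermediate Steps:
$I = - \frac{61}{145}$ ($I = \frac{61}{-145} = 61 \left(- \frac{1}{145}\right) = - \frac{61}{145} \approx -0.42069$)
$M{\left(O,y \right)} = - \frac{61}{145} + O$ ($M{\left(O,y \right)} = O - \frac{61}{145} = - \frac{61}{145} + O$)
$a = \frac{5}{3}$ ($a = - \frac{\left(-2\right) \left(7 - 2\right)}{6} = - \frac{\left(-2\right) 5}{6} = \left(- \frac{1}{6}\right) \left(-10\right) = \frac{5}{3} \approx 1.6667$)
$R{\left(F \right)} = - \frac{5 \sqrt{F}}{12}$ ($R{\left(F \right)} = - \frac{\frac{5}{3} \sqrt{F}}{4} = - \frac{5 \sqrt{F}}{12}$)
$M{\left(109,-30 \right)} + R{\left(196 \right)} = \left(- \frac{61}{145} + 109\right) - \frac{5 \sqrt{196}}{12} = \frac{15744}{145} - \frac{35}{6} = \frac{89389}{870}$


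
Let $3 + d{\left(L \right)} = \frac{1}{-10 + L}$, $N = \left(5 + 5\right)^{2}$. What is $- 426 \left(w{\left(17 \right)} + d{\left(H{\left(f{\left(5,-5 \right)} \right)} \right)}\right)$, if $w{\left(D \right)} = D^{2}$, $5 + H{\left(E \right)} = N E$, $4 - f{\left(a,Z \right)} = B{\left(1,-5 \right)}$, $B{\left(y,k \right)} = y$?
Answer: $- \frac{11574562}{95} \approx -1.2184 \cdot 10^{5}$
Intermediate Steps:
$f{\left(a,Z \right)} = 3$ ($f{\left(a,Z \right)} = 4 - 1 = 3$)
$N = 100$ ($N = 10^{2} = 100$)
$H{\left(E \right)} = -5 + 100 E$
$d{\left(L \right)} = -3 + \frac{1}{-10 + L}$
$- 426 \left(w{\left(17 \right)} + d{\left(H{\left(f{\left(5,-5 \right)} \right)} \right)}\right) = - 426 \left(17^{2} + \frac{31 - 3 \left(-5 + 100 \cdot 3\right)}{-10 + \left(-5 + 100 \cdot 3\right)}\right) = - 426 \left(289 + \frac{31 - 3 \left(-5 + 300\right)}{-10 + \left(-5 + 300\right)}\right) = - 426 \left(289 + \frac{31 - 885}{-10 + 295}\right) = - 426 \left(289 + \frac{31 - 885}{285}\right) = - 426 \left(289 + \frac{1}{285} \left(-854\right)\right) = - 426 \left(289 - \frac{854}{285}\right) = \left(-426\right) \frac{81511}{285} = - \frac{11574562}{95}$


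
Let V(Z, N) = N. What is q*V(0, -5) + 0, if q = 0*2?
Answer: 0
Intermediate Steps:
q = 0
q*V(0, -5) + 0 = 0*(-5) + 0 = 0 + 0 = 0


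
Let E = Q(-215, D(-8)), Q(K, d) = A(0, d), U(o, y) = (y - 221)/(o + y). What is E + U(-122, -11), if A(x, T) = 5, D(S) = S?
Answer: 897/133 ≈ 6.7444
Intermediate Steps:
U(o, y) = (-221 + y)/(o + y)
Q(K, d) = 5
E = 5
E + U(-122, -11) = 5 + (-221 - 11)/(-122 - 11) = 5 - 232/(-133) = 5 - 1/133*(-232) = 5 + 232/133 = 897/133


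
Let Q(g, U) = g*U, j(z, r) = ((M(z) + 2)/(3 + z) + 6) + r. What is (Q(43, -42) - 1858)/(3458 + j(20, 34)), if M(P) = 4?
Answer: -21068/20115 ≈ -1.0474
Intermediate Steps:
j(z, r) = 6 + r + 6/(3 + z) (j(z, r) = ((4 + 2)/(3 + z) + 6) + r = (6/(3 + z) + 6) + r = (6 + 6/(3 + z)) + r = 6 + r + 6/(3 + z))
Q(g, U) = U*g
(Q(43, -42) - 1858)/(3458 + j(20, 34)) = (-42*43 - 1858)/(3458 + (24 + 3*34 + 6*20 + 34*20)/(3 + 20)) = (-1806 - 1858)/(3458 + (24 + 102 + 120 + 680)/23) = -3664/(3458 + (1/23)*926) = -3664/(3458 + 926/23) = -3664/80460/23 = -3664*23/80460 = -21068/20115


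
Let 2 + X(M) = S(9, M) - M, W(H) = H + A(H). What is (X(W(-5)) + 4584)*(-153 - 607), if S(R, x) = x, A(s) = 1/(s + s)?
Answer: -3482320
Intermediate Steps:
A(s) = 1/(2*s)
W(H) = H + 1/(2*H)
X(M) = -2 (X(M) = -2 + (M - M) = -2 + 0 = -2)
(X(W(-5)) + 4584)*(-153 - 607) = (-2 + 4584)*(-153 - 607) = 4582*(-760) = -3482320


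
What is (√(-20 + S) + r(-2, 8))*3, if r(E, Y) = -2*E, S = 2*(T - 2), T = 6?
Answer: 12 + 6*I*√3 ≈ 12.0 + 10.392*I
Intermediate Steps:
S = 8 (S = 2*(6 - 2) = 2*4 = 8)
(√(-20 + S) + r(-2, 8))*3 = (√(-20 + 8) - 2*(-2))*3 = (√(-12) + 4)*3 = (2*I*√3 + 4)*3 = (4 + 2*I*√3)*3 = 12 + 6*I*√3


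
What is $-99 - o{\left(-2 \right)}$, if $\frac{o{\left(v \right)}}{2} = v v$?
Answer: $-107$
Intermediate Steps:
$o{\left(v \right)} = 2 v^{2}$ ($o{\left(v \right)} = 2 v v = 2 v^{2}$)
$-99 - o{\left(-2 \right)} = -99 - 2 \left(-2\right)^{2} = -99 - 2 \cdot 4 = -99 - 8 = -107$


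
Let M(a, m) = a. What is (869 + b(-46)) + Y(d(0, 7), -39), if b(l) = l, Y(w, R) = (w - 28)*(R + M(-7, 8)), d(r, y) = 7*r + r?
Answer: 2111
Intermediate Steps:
d(r, y) = 8*r
Y(w, R) = (-28 + w)*(-7 + R) (Y(w, R) = (w - 28)*(R - 7) = (-28 + w)*(-7 + R))
(869 + b(-46)) + Y(d(0, 7), -39) = (869 - 46) + (196 - 28*(-39) - 56*0 - 312*0) = 823 + (196 + 1092 - 7*0 - 39*0) = 823 + (196 + 1092 + 0 + 0) = 823 + 1288 = 2111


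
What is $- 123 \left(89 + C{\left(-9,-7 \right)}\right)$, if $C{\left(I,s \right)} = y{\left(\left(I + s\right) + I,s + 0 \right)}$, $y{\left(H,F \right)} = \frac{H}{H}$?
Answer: $-11070$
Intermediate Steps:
$y{\left(H,F \right)} = 1$
$C{\left(I,s \right)} = 1$
$- 123 \left(89 + C{\left(-9,-7 \right)}\right) = - 123 \left(89 + 1\right) = \left(-123\right) 90 = -11070$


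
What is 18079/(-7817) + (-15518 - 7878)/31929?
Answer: -760130923/249588993 ≈ -3.0455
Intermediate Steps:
18079/(-7817) + (-15518 - 7878)/31929 = 18079*(-1/7817) - 23396*1/31929 = -18079/7817 - 23396/31929 = -760130923/249588993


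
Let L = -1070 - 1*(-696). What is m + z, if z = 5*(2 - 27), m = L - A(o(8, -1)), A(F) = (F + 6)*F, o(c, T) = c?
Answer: -611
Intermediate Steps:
L = -374 (L = -1070 + 696 = -374)
A(F) = F*(6 + F) (A(F) = (6 + F)*F = F*(6 + F))
m = -486 (m = -374 - 8*(6 + 8) = -374 - 8*14 = -374 - 1*112 = -374 - 112 = -486)
z = -125 (z = 5*(-25) = -125)
m + z = -486 - 125 = -611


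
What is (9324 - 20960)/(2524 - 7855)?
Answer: 11636/5331 ≈ 2.1827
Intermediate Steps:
(9324 - 20960)/(2524 - 7855) = -11636/(-5331) = -11636*(-1/5331) = 11636/5331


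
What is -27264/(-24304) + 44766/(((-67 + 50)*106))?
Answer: -32464473/1368619 ≈ -23.721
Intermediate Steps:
-27264/(-24304) + 44766/(((-67 + 50)*106)) = -27264*(-1/24304) + 44766/((-17*106)) = 1704/1519 + 44766/(-1802) = 1704/1519 + 44766*(-1/1802) = 1704/1519 - 22383/901 = -32464473/1368619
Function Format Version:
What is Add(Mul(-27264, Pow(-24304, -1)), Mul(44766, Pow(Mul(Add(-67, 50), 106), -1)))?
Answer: Rational(-32464473, 1368619) ≈ -23.721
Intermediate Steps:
Add(Mul(-27264, Pow(-24304, -1)), Mul(44766, Pow(Mul(Add(-67, 50), 106), -1))) = Add(Mul(-27264, Rational(-1, 24304)), Mul(44766, Pow(Mul(-17, 106), -1))) = Add(Rational(1704, 1519), Mul(44766, Pow(-1802, -1))) = Add(Rational(1704, 1519), Mul(44766, Rational(-1, 1802))) = Add(Rational(1704, 1519), Rational(-22383, 901)) = Rational(-32464473, 1368619)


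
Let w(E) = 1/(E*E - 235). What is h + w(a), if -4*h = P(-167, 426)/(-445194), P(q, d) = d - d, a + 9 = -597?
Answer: 1/367001 ≈ 2.7248e-6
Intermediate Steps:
a = -606 (a = -9 - 597 = -606)
w(E) = 1/(-235 + E**2) (w(E) = 1/(E**2 - 235) = 1/(-235 + E**2))
P(q, d) = 0
h = 0 (h = -0/(-445194) = -0*(-1)/445194 = -1/4*0 = 0)
h + w(a) = 0 + 1/(-235 + (-606)**2) = 0 + 1/(-235 + 367236) = 0 + 1/367001 = 1/367001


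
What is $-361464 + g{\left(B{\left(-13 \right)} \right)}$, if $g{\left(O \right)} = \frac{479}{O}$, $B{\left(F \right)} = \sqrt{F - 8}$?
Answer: $-361464 - \frac{479 i \sqrt{21}}{21} \approx -3.6146 \cdot 10^{5} - 104.53 i$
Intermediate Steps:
$B{\left(F \right)} = \sqrt{-8 + F}$
$-361464 + g{\left(B{\left(-13 \right)} \right)} = -361464 + \frac{479}{\sqrt{-8 - 13}} = -361464 + \frac{479}{\sqrt{-21}} = -361464 + \frac{479}{i \sqrt{21}} = -361464 + 479 \left(- \frac{i \sqrt{21}}{21}\right) = -361464 - \frac{479 i \sqrt{21}}{21}$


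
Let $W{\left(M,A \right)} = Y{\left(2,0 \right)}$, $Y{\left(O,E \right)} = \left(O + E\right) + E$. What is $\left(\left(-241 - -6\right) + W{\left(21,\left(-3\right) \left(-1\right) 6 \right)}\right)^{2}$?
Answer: $54289$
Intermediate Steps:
$Y{\left(O,E \right)} = O + 2 E$ ($Y{\left(O,E \right)} = \left(E + O\right) + E = O + 2 E$)
$W{\left(M,A \right)} = 2$ ($W{\left(M,A \right)} = 2 + 2 \cdot 0 = 2 + 0 = 2$)
$\left(\left(-241 - -6\right) + W{\left(21,\left(-3\right) \left(-1\right) 6 \right)}\right)^{2} = \left(\left(-241 - -6\right) + 2\right)^{2} = \left(\left(-241 + 6\right) + 2\right)^{2} = \left(-235 + 2\right)^{2} = \left(-233\right)^{2} = 54289$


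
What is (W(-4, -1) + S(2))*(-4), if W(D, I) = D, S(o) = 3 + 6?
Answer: -20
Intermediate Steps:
S(o) = 9
(W(-4, -1) + S(2))*(-4) = (-4 + 9)*(-4) = 5*(-4) = -20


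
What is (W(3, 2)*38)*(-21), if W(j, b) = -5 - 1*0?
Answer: 3990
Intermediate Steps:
W(j, b) = -5 (W(j, b) = -5 + 0 = -5)
(W(3, 2)*38)*(-21) = -5*38*(-21) = -190*(-21) = 3990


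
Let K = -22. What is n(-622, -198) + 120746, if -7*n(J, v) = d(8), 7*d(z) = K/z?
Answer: 23666227/196 ≈ 1.2075e+5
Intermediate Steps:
d(z) = -22/(7*z) (d(z) = (-22/z)/7 = -22/(7*z))
n(J, v) = 11/196 (n(J, v) = -(-22)/(49*8) = -⅐*(-11/28) = 11/196)
n(-622, -198) + 120746 = 11/196 + 120746 = 23666227/196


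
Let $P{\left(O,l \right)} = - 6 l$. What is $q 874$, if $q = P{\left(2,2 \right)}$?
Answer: $-10488$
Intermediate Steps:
$q = -12$ ($q = \left(-6\right) 2 = -12$)
$q 874 = \left(-12\right) 874 = -10488$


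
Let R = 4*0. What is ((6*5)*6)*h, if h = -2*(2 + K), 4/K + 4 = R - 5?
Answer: -560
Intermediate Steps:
R = 0
K = -4/9 (K = 4/(-4 + (0 - 5)) = 4/(-4 - 5) = 4/(-9) = 4*(-1/9) = -4/9 ≈ -0.44444)
h = -28/9 (h = -2*(2 - 4/9) = -2*14/9 = -28/9 ≈ -3.1111)
((6*5)*6)*h = ((6*5)*6)*(-28/9) = (30*6)*(-28/9) = 180*(-28/9) = -560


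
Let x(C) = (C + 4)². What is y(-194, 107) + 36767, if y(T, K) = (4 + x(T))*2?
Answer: 108975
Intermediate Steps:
x(C) = (4 + C)²
y(T, K) = 8 + 2*(4 + T)² (y(T, K) = (4 + (4 + T)²)*2 = 8 + 2*(4 + T)²)
y(-194, 107) + 36767 = (8 + 2*(4 - 194)²) + 36767 = (8 + 2*(-190)²) + 36767 = (8 + 2*36100) + 36767 = (8 + 72200) + 36767 = 72208 + 36767 = 108975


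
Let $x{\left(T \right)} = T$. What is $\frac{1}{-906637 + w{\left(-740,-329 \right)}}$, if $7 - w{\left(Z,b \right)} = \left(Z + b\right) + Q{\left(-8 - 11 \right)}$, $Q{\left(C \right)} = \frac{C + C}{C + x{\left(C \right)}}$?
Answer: $- \frac{1}{905562} \approx -1.1043 \cdot 10^{-6}$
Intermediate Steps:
$Q{\left(C \right)} = 1$ ($Q{\left(C \right)} = \frac{C + C}{C + C} = \frac{2 C}{2 C} = 2 C \frac{1}{2 C} = 1$)
$w{\left(Z,b \right)} = 6 - Z - b$ ($w{\left(Z,b \right)} = 7 - \left(\left(Z + b\right) + 1\right) = 7 - \left(1 + Z + b\right) = 6 - Z - b$)
$\frac{1}{-906637 + w{\left(-740,-329 \right)}} = \frac{1}{-906637 - -1075} = \frac{1}{-906637 + \left(6 + 740 + 329\right)} = \frac{1}{-906637 + 1075} = \frac{1}{-905562} = - \frac{1}{905562}$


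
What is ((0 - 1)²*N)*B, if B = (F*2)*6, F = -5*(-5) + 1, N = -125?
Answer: -39000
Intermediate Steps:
F = 26 (F = 25 + 1 = 26)
B = 312 (B = (26*2)*6 = 52*6 = 312)
((0 - 1)²*N)*B = ((0 - 1)²*(-125))*312 = ((-1)²*(-125))*312 = (1*(-125))*312 = -125*312 = -39000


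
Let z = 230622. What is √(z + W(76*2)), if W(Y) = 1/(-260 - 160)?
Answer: √10170430095/210 ≈ 480.23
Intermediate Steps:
W(Y) = -1/420 (W(Y) = 1/(-420) = -1/420)
√(z + W(76*2)) = √(230622 - 1/420) = √(96861239/420) = √10170430095/210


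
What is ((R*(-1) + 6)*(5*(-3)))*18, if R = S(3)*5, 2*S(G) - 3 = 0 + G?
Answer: 2430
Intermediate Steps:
S(G) = 3/2 + G/2 (S(G) = 3/2 + (0 + G)/2 = 3/2 + G/2)
R = 15 (R = (3/2 + (½)*3)*5 = (3/2 + 3/2)*5 = 3*5 = 15)
((R*(-1) + 6)*(5*(-3)))*18 = ((15*(-1) + 6)*(5*(-3)))*18 = ((-15 + 6)*(-15))*18 = -9*(-15)*18 = 135*18 = 2430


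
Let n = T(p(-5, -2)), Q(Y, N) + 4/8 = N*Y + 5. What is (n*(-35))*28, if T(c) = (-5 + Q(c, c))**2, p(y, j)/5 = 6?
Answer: -792918245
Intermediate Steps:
Q(Y, N) = 9/2 + N*Y (Q(Y, N) = -1/2 + (N*Y + 5) = -1/2 + (5 + N*Y) = 9/2 + N*Y)
p(y, j) = 30 (p(y, j) = 5*6 = 30)
T(c) = (-1/2 + c**2)**2 (T(c) = (-5 + (9/2 + c*c))**2 = (-5 + (9/2 + c**2))**2 = (-1/2 + c**2)**2)
n = 3236401/4 (n = (-1 + 2*30**2)**2/4 = (-1 + 2*900)**2/4 = (-1 + 1800)**2/4 = (1/4)*1799**2 = (1/4)*3236401 = 3236401/4 ≈ 8.0910e+5)
(n*(-35))*28 = ((3236401/4)*(-35))*28 = -113274035/4*28 = -792918245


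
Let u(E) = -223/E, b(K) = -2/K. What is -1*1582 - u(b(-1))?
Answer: -2941/2 ≈ -1470.5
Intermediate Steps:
-1*1582 - u(b(-1)) = -1*1582 - (-223)/((-2/(-1))) = -1582 - (-223)/((-2*(-1))) = -1582 - (-223)/2 = -1582 - 1*(-223/2) = -1582 + 223/2 = -2941/2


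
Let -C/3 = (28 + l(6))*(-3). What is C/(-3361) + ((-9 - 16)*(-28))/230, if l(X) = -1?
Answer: 229681/77303 ≈ 2.9712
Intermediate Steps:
C = 243 (C = -3*(28 - 1)*(-3) = -81*(-3) = -3*(-81) = 243)
C/(-3361) + ((-9 - 16)*(-28))/230 = 243/(-3361) + ((-9 - 16)*(-28))/230 = 243*(-1/3361) - 25*(-28)*(1/230) = -243/3361 + 700*(1/230) = -243/3361 + 70/23 = 229681/77303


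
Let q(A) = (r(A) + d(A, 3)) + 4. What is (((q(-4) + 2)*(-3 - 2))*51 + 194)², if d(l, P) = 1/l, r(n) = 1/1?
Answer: 37319881/16 ≈ 2.3325e+6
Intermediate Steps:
r(n) = 1
q(A) = 5 + 1/A (q(A) = (1 + 1/A) + 4 = 5 + 1/A)
(((q(-4) + 2)*(-3 - 2))*51 + 194)² = ((((5 + 1/(-4)) + 2)*(-3 - 2))*51 + 194)² = ((((5 - ¼) + 2)*(-5))*51 + 194)² = (((19/4 + 2)*(-5))*51 + 194)² = (((27/4)*(-5))*51 + 194)² = (-135/4*51 + 194)² = (-6885/4 + 194)² = (-6109/4)² = 37319881/16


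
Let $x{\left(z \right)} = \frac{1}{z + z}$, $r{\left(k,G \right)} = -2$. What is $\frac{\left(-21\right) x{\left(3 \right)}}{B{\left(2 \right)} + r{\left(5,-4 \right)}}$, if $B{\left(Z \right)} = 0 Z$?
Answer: $\frac{7}{4} \approx 1.75$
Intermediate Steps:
$B{\left(Z \right)} = 0$
$x{\left(z \right)} = \frac{1}{2 z}$
$\frac{\left(-21\right) x{\left(3 \right)}}{B{\left(2 \right)} + r{\left(5,-4 \right)}} = \frac{\left(-21\right) \frac{1}{2 \cdot 3}}{0 - 2} = \frac{\left(-21\right) \frac{1}{2} \cdot \frac{1}{3}}{-2} = \left(-21\right) \frac{1}{6} \left(- \frac{1}{2}\right) = \left(- \frac{7}{2}\right) \left(- \frac{1}{2}\right) = \frac{7}{4}$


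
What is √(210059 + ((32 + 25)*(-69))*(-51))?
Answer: √410642 ≈ 640.81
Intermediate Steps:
√(210059 + ((32 + 25)*(-69))*(-51)) = √(210059 + (57*(-69))*(-51)) = √(210059 - 3933*(-51)) = √(210059 + 200583) = √410642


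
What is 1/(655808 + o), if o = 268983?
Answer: 1/924791 ≈ 1.0813e-6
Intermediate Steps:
1/(655808 + o) = 1/(655808 + 268983) = 1/924791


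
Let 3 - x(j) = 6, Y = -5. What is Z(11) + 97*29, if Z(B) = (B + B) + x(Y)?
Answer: 2832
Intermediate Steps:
x(j) = -3 (x(j) = 3 - 1*6 = 3 - 6 = -3)
Z(B) = -3 + 2*B (Z(B) = (B + B) - 3 = 2*B - 3 = -3 + 2*B)
Z(11) + 97*29 = (-3 + 2*11) + 97*29 = (-3 + 22) + 2813 = 19 + 2813 = 2832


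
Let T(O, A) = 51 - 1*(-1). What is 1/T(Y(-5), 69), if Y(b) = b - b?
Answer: 1/52 ≈ 0.019231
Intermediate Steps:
Y(b) = 0
T(O, A) = 52 (T(O, A) = 51 + 1 = 52)
1/T(Y(-5), 69) = 1/52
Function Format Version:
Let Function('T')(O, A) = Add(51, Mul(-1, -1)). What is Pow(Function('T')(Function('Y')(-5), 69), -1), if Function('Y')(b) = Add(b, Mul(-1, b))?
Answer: Rational(1, 52) ≈ 0.019231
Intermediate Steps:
Function('Y')(b) = 0
Function('T')(O, A) = 52 (Function('T')(O, A) = Add(51, 1) = 52)
Pow(Function('T')(Function('Y')(-5), 69), -1) = Pow(52, -1) = Rational(1, 52)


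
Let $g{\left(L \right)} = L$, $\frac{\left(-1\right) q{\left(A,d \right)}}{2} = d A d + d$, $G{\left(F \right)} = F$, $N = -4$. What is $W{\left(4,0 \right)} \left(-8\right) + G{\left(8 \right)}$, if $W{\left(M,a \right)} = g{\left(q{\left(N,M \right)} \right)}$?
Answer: $-952$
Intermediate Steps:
$q{\left(A,d \right)} = - 2 d - 2 A d^{2}$ ($q{\left(A,d \right)} = - 2 \left(d A d + d\right) = - 2 \left(A d d + d\right) = - 2 \left(A d^{2} + d\right) = - 2 \left(d + A d^{2}\right) = - 2 d - 2 A d^{2}$)
$W{\left(M,a \right)} = - 2 M \left(1 - 4 M\right)$
$W{\left(4,0 \right)} \left(-8\right) + G{\left(8 \right)} = 2 \cdot 4 \left(-1 + 4 \cdot 4\right) \left(-8\right) + 8 = 2 \cdot 4 \left(-1 + 16\right) \left(-8\right) + 8 = 2 \cdot 4 \cdot 15 \left(-8\right) + 8 = 120 \left(-8\right) + 8 = -960 + 8 = -952$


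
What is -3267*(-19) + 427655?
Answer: 489728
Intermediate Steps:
-3267*(-19) + 427655 = 62073 + 427655 = 489728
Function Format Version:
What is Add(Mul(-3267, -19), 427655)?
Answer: 489728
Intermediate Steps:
Add(Mul(-3267, -19), 427655) = Add(62073, 427655) = 489728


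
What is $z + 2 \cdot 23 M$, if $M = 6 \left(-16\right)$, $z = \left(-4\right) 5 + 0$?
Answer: $-4436$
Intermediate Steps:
$z = -20$ ($z = -20 + 0 = -20$)
$M = -96$
$z + 2 \cdot 23 M = -20 + 2 \cdot 23 \left(-96\right) = -20 + 46 \left(-96\right) = -20 - 4416 = -4436$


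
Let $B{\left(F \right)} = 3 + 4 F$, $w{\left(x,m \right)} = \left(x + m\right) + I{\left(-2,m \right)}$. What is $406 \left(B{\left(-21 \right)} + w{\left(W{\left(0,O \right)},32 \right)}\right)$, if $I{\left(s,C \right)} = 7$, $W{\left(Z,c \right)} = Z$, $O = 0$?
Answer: $-17052$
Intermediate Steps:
$w{\left(x,m \right)} = 7 + m + x$ ($w{\left(x,m \right)} = \left(x + m\right) + 7 = \left(m + x\right) + 7 = 7 + m + x$)
$406 \left(B{\left(-21 \right)} + w{\left(W{\left(0,O \right)},32 \right)}\right) = 406 \left(\left(3 + 4 \left(-21\right)\right) + \left(7 + 32 + 0\right)\right) = 406 \left(\left(3 - 84\right) + 39\right) = 406 \left(-81 + 39\right) = 406 \left(-42\right) = -17052$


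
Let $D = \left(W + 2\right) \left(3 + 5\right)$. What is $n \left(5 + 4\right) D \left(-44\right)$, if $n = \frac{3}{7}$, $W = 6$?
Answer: $- \frac{76032}{7} \approx -10862.0$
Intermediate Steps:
$n = \frac{3}{7}$ ($n = 3 \cdot \frac{1}{7} = \frac{3}{7} \approx 0.42857$)
$D = 64$ ($D = \left(6 + 2\right) \left(3 + 5\right) = 8 \cdot 8 = 64$)
$n \left(5 + 4\right) D \left(-44\right) = \frac{3 \left(5 + 4\right) 64}{7} \left(-44\right) = \frac{3 \cdot 9 \cdot 64}{7} \left(-44\right) = \frac{3}{7} \cdot 576 \left(-44\right) = \frac{1728}{7} \left(-44\right) = - \frac{76032}{7}$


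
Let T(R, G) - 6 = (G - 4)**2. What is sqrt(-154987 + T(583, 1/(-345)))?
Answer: 2*I*sqrt(4611176591)/345 ≈ 393.66*I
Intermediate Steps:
T(R, G) = 6 + (-4 + G)**2 (T(R, G) = 6 + (G - 4)**2 = 6 + (-4 + G)**2)
sqrt(-154987 + T(583, 1/(-345))) = sqrt(-154987 + (6 + (-4 + 1/(-345))**2)) = sqrt(-154987 + (6 + (-4 - 1/345)**2)) = sqrt(-154987 + (6 + (-1381/345)**2)) = sqrt(-154987 + (6 + 1907161/119025)) = sqrt(-154987 + 2621311/119025) = sqrt(-18444706364/119025) = 2*I*sqrt(4611176591)/345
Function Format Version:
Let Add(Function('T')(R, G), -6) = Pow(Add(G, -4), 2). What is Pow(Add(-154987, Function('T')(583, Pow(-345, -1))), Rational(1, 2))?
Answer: Mul(Rational(2, 345), I, Pow(4611176591, Rational(1, 2))) ≈ Mul(393.66, I)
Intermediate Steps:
Function('T')(R, G) = Add(6, Pow(Add(-4, G), 2)) (Function('T')(R, G) = Add(6, Pow(Add(G, -4), 2)) = Add(6, Pow(Add(-4, G), 2)))
Pow(Add(-154987, Function('T')(583, Pow(-345, -1))), Rational(1, 2)) = Pow(Add(-154987, Add(6, Pow(Add(-4, Pow(-345, -1)), 2))), Rational(1, 2)) = Pow(Add(-154987, Add(6, Pow(Add(-4, Rational(-1, 345)), 2))), Rational(1, 2)) = Pow(Add(-154987, Add(6, Pow(Rational(-1381, 345), 2))), Rational(1, 2)) = Pow(Add(-154987, Add(6, Rational(1907161, 119025))), Rational(1, 2)) = Pow(Add(-154987, Rational(2621311, 119025)), Rational(1, 2)) = Pow(Rational(-18444706364, 119025), Rational(1, 2)) = Mul(Rational(2, 345), I, Pow(4611176591, Rational(1, 2)))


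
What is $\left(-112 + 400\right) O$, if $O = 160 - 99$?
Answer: $17568$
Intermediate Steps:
$O = 61$ ($O = 160 - 99 = 61$)
$\left(-112 + 400\right) O = \left(-112 + 400\right) 61 = 288 \cdot 61 = 17568$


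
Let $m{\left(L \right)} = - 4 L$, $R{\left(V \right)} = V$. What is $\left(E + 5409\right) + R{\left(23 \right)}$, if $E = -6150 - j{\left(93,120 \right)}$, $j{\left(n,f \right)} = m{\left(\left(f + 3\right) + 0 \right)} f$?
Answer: $58322$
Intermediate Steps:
$j{\left(n,f \right)} = f \left(-12 - 4 f\right)$ ($j{\left(n,f \right)} = - 4 \left(\left(f + 3\right) + 0\right) f = - 4 \left(\left(3 + f\right) + 0\right) f = - 4 \left(3 + f\right) f = \left(-12 - 4 f\right) f = f \left(-12 - 4 f\right)$)
$E = 52890$ ($E = -6150 - 4 \cdot 120 \left(-3 - 120\right) = -6150 - 4 \cdot 120 \left(-123\right) = -6150 - -59040 = -6150 + 59040 = 52890$)
$\left(E + 5409\right) + R{\left(23 \right)} = \left(52890 + 5409\right) + 23 = 58299 + 23 = 58322$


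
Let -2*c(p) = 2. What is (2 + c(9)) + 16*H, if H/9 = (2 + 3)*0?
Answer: 1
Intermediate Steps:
c(p) = -1 (c(p) = -½*2 = -1)
H = 0 (H = 9*((2 + 3)*0) = 9*(5*0) = 9*0 = 0)
(2 + c(9)) + 16*H = (2 - 1) + 16*0 = 1 + 0 = 1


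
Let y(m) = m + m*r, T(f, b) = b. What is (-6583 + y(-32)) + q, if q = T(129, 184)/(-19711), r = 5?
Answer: -5806183/857 ≈ -6775.0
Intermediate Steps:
q = -8/857 (q = 184/(-19711) = 184*(-1/19711) = -8/857 ≈ -0.0093349)
y(m) = 6*m (y(m) = m + m*5 = m + 5*m = 6*m)
(-6583 + y(-32)) + q = (-6583 + 6*(-32)) - 8/857 = (-6583 - 192) - 8/857 = -6775 - 8/857 = -5806183/857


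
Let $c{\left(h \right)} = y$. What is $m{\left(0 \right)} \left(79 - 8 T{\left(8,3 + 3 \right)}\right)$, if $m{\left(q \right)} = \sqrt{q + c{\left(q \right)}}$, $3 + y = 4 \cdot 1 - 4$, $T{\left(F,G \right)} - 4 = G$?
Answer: $- i \sqrt{3} \approx - 1.732 i$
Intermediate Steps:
$T{\left(F,G \right)} = 4 + G$
$y = -3$ ($y = -3 + \left(4 \cdot 1 - 4\right) = -3 + \left(4 - 4\right) = -3 + 0 = -3$)
$c{\left(h \right)} = -3$
$m{\left(q \right)} = \sqrt{-3 + q}$ ($m{\left(q \right)} = \sqrt{q - 3} = \sqrt{-3 + q}$)
$m{\left(0 \right)} \left(79 - 8 T{\left(8,3 + 3 \right)}\right) = \sqrt{-3 + 0} \left(79 - 8 \left(4 + \left(3 + 3\right)\right)\right) = \sqrt{-3} \left(79 - 8 \left(4 + 6\right)\right) = i \sqrt{3} \left(79 - 80\right) = i \sqrt{3} \left(-1\right) = - i \sqrt{3}$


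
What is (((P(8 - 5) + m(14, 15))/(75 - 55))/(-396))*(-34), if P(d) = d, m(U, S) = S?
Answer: 17/220 ≈ 0.077273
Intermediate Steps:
(((P(8 - 5) + m(14, 15))/(75 - 55))/(-396))*(-34) = ((((8 - 5) + 15)/(75 - 55))/(-396))*(-34) = (((3 + 15)/20)*(-1/396))*(-34) = ((18*(1/20))*(-1/396))*(-34) = ((9/10)*(-1/396))*(-34) = -1/440*(-34) = 17/220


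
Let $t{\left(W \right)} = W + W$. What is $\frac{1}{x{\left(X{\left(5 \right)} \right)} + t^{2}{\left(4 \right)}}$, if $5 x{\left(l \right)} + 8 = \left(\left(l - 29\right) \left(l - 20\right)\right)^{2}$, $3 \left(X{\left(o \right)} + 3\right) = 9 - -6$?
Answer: $\frac{5}{236508} \approx 2.1141 \cdot 10^{-5}$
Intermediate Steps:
$X{\left(o \right)} = 2$ ($X{\left(o \right)} = -3 + \frac{9 - -6}{3} = -3 + \frac{9 + 6}{3} = -3 + \frac{1}{3} \cdot 15 = -3 + 5 = 2$)
$x{\left(l \right)} = - \frac{8}{5} + \frac{\left(-29 + l\right)^{2} \left(-20 + l\right)^{2}}{5}$ ($x{\left(l \right)} = - \frac{8}{5} + \frac{\left(\left(l - 29\right) \left(l - 20\right)\right)^{2}}{5} = - \frac{8}{5} + \frac{\left(\left(-29 + l\right) \left(-20 + l\right)\right)^{2}}{5} = - \frac{8}{5} + \frac{\left(-29 + l\right)^{2} \left(-20 + l\right)^{2}}{5}$)
$t{\left(W \right)} = 2 W$
$\frac{1}{x{\left(X{\left(5 \right)} \right)} + t^{2}{\left(4 \right)}} = \frac{1}{\left(- \frac{8}{5} + \frac{\left(-29 + 2\right)^{2} \left(-20 + 2\right)^{2}}{5}\right) + \left(2 \cdot 4\right)^{2}} = \frac{1}{\left(- \frac{8}{5} + \frac{\left(-27\right)^{2} \left(-18\right)^{2}}{5}\right) + 8^{2}} = \frac{1}{\left(- \frac{8}{5} + \frac{1}{5} \cdot 729 \cdot 324\right) + 64} = \frac{1}{\left(- \frac{8}{5} + \frac{236196}{5}\right) + 64} = \frac{1}{\frac{236188}{5} + 64} = \frac{1}{\frac{236508}{5}} = \frac{5}{236508}$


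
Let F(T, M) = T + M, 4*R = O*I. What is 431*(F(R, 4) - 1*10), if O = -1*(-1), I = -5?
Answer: -12499/4 ≈ -3124.8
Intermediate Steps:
O = 1
R = -5/4 (R = (1*(-5))/4 = (¼)*(-5) = -5/4 ≈ -1.2500)
F(T, M) = M + T
431*(F(R, 4) - 1*10) = 431*((4 - 5/4) - 1*10) = 431*(11/4 - 10) = 431*(-29/4) = -12499/4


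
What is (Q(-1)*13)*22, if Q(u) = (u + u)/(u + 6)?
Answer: -572/5 ≈ -114.40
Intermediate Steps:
Q(u) = 2*u/(6 + u) (Q(u) = (2*u)/(6 + u) = 2*u/(6 + u))
(Q(-1)*13)*22 = ((2*(-1)/(6 - 1))*13)*22 = ((2*(-1)/5)*13)*22 = ((2*(-1)*(⅕))*13)*22 = -⅖*13*22 = -26/5*22 = -572/5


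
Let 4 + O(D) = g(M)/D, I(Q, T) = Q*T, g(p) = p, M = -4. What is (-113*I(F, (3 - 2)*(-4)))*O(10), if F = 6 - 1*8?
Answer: 19888/5 ≈ 3977.6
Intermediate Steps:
F = -2 (F = 6 - 8 = -2)
O(D) = -4 - 4/D
(-113*I(F, (3 - 2)*(-4)))*O(10) = (-(-226)*(3 - 2)*(-4))*(-4 - 4/10) = (-(-226)*1*(-4))*(-4 - 4*⅒) = (-(-226)*(-4))*(-4 - ⅖) = -113*8*(-22/5) = -904*(-22/5) = 19888/5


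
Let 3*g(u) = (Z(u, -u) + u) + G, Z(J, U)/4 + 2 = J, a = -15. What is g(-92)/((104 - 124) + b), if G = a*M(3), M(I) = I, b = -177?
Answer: 171/197 ≈ 0.86802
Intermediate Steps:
Z(J, U) = -8 + 4*J
G = -45 (G = -15*3 = -45)
g(u) = -53/3 + 5*u/3 (g(u) = (((-8 + 4*u) + u) - 45)/3 = ((-8 + 5*u) - 45)/3 = (-53 + 5*u)/3 = -53/3 + 5*u/3)
g(-92)/((104 - 124) + b) = (-53/3 + (5/3)*(-92))/((104 - 124) - 177) = (-53/3 - 460/3)/(-20 - 177) = -171/(-197) = -1/197*(-171) = 171/197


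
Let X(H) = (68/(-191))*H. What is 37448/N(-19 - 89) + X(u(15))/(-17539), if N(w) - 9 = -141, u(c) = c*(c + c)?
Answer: -31361212738/110548317 ≈ -283.69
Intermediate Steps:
u(c) = 2*c² (u(c) = c*(2*c) = 2*c²)
N(w) = -132 (N(w) = 9 - 141 = -132)
X(H) = -68*H/191 (X(H) = (68*(-1/191))*H = -68*H/191)
37448/N(-19 - 89) + X(u(15))/(-17539) = 37448/(-132) - 136*15²/191/(-17539) = 37448*(-1/132) - 136*225/191*(-1/17539) = -9362/33 - 68/191*450*(-1/17539) = -9362/33 - 30600/191*(-1/17539) = -9362/33 + 30600/3349949 = -31361212738/110548317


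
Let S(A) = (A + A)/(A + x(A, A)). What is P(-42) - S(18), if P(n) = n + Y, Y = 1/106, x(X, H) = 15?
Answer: -50233/1166 ≈ -43.081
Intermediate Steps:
Y = 1/106 ≈ 0.0094340
P(n) = 1/106 + n (P(n) = n + 1/106 = 1/106 + n)
S(A) = 2*A/(15 + A) (S(A) = (A + A)/(A + 15) = (2*A)/(15 + A) = 2*A/(15 + A))
P(-42) - S(18) = (1/106 - 42) - 2*18/(15 + 18) = -4451/106 - 2*18/33 = -4451/106 - 1*12/11 = -4451/106 - 12/11 = -50233/1166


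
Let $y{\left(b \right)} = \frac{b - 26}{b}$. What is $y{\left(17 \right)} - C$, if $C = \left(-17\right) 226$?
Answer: $\frac{65305}{17} \approx 3841.5$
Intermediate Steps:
$y{\left(b \right)} = \frac{-26 + b}{b}$ ($y{\left(b \right)} = \frac{b - 26}{b} = \frac{-26 + b}{b}$)
$C = -3842$
$y{\left(17 \right)} - C = \frac{-26 + 17}{17} - -3842 = \frac{1}{17} \left(-9\right) + 3842 = - \frac{9}{17} + 3842 = \frac{65305}{17}$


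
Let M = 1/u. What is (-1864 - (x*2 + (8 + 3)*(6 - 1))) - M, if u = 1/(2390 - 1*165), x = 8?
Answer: -4160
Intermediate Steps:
u = 1/2225 (u = 1/(2390 - 165) = 1/2225 ≈ 0.00044944)
M = 2225 (M = 1/(1/2225) = 2225)
(-1864 - (x*2 + (8 + 3)*(6 - 1))) - M = (-1864 - (8*2 + (8 + 3)*(6 - 1))) - 1*2225 = (-1864 - (16 + 11*5)) - 2225 = (-1864 - (16 + 55)) - 2225 = (-1864 - 1*71) - 2225 = (-1864 - 71) - 2225 = -1935 - 2225 = -4160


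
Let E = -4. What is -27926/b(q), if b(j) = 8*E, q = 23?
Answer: 13963/16 ≈ 872.69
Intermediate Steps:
b(j) = -32 (b(j) = 8*(-4) = -32)
-27926/b(q) = -27926/(-32) = -27926*(-1/32) = 13963/16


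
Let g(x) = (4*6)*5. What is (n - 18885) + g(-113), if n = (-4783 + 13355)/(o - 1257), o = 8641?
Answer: -34638047/1846 ≈ -18764.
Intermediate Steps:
n = 2143/1846 (n = (-4783 + 13355)/(8641 - 1257) = 8572/7384 = 8572*(1/7384) = 2143/1846 ≈ 1.1609)
g(x) = 120 (g(x) = 24*5 = 120)
(n - 18885) + g(-113) = (2143/1846 - 18885) + 120 = -34859567/1846 + 120 = -34638047/1846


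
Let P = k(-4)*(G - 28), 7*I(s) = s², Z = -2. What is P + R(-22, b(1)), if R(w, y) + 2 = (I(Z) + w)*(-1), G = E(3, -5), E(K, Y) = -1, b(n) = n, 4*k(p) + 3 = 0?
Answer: 1153/28 ≈ 41.179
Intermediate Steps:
k(p) = -¾ (k(p) = -¾ + (¼)*0 = -¾ + 0 = -¾)
I(s) = s²/7
G = -1
P = 87/4 (P = -3*(-1 - 28)/4 = -¾*(-29) = 87/4 ≈ 21.750)
R(w, y) = -18/7 - w (R(w, y) = -2 + ((⅐)*(-2)² + w)*(-1) = -2 + ((⅐)*4 + w)*(-1) = -2 + (4/7 + w)*(-1) = -2 + (-4/7 - w) = -18/7 - w)
P + R(-22, b(1)) = 87/4 + (-18/7 - 1*(-22)) = 87/4 + (-18/7 + 22) = 87/4 + 136/7 = 1153/28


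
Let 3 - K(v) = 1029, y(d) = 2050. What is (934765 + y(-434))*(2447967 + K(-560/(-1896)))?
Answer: 2292331032915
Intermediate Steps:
K(v) = -1026 (K(v) = 3 - 1*1029 = 3 - 1029 = -1026)
(934765 + y(-434))*(2447967 + K(-560/(-1896))) = (934765 + 2050)*(2447967 - 1026) = 936815*2446941 = 2292331032915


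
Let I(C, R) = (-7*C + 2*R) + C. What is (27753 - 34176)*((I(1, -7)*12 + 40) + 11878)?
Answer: -75007794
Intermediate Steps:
I(C, R) = -6*C + 2*R
(27753 - 34176)*((I(1, -7)*12 + 40) + 11878) = (27753 - 34176)*(((-6*1 + 2*(-7))*12 + 40) + 11878) = -6423*(((-6 - 14)*12 + 40) + 11878) = -6423*((-20*12 + 40) + 11878) = -6423*((-240 + 40) + 11878) = -6423*(-200 + 11878) = -6423*11678 = -75007794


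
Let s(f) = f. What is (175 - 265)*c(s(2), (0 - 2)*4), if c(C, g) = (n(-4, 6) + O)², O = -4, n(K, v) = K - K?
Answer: -1440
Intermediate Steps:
n(K, v) = 0
c(C, g) = 16 (c(C, g) = (0 - 4)² = (-4)² = 16)
(175 - 265)*c(s(2), (0 - 2)*4) = (175 - 265)*16 = -90*16 = -1440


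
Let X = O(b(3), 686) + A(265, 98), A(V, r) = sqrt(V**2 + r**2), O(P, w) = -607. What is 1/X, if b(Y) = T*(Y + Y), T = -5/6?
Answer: -607/288620 - sqrt(79829)/288620 ≈ -0.0030820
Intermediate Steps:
T = -5/6 (T = -5*1/6 = -5/6 ≈ -0.83333)
b(Y) = -5*Y/3 (b(Y) = -5*(Y + Y)/6 = -5*Y/3)
X = -607 + sqrt(79829) (X = -607 + sqrt(265**2 + 98**2) = -607 + sqrt(70225 + 9604) = -607 + sqrt(79829) ≈ -324.46)
1/X = 1/(-607 + sqrt(79829))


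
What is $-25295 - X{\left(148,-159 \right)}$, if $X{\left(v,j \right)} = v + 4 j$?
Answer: $-24807$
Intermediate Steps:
$-25295 - X{\left(148,-159 \right)} = -25295 - \left(148 + 4 \left(-159\right)\right) = -25295 - \left(148 - 636\right) = -25295 - -488 = -25295 + 488 = -24807$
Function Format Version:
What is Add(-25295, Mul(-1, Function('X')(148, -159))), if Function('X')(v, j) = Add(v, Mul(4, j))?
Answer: -24807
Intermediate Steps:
Add(-25295, Mul(-1, Function('X')(148, -159))) = Add(-25295, Mul(-1, Add(148, Mul(4, -159)))) = Add(-25295, Mul(-1, Add(148, -636))) = Add(-25295, Mul(-1, -488)) = Add(-25295, 488) = -24807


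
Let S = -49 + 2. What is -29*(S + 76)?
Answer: -841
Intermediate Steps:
S = -47
-29*(S + 76) = -29*(-47 + 76) = -29*29 = -841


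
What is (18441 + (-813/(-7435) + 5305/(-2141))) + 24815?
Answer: 688525796718/15918335 ≈ 43254.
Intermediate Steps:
(18441 + (-813/(-7435) + 5305/(-2141))) + 24815 = (18441 + (-813*(-1/7435) + 5305*(-1/2141))) + 24815 = (18441 + (813/7435 - 5305/2141)) + 24815 = (18441 - 37702042/15918335) + 24815 = 293512313693/15918335 + 24815 = 688525796718/15918335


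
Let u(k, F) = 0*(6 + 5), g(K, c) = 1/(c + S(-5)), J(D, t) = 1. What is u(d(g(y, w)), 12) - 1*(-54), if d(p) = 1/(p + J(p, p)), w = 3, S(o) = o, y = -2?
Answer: 54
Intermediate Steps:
g(K, c) = 1/(-5 + c) (g(K, c) = 1/(c - 5) = 1/(-5 + c))
d(p) = 1/(1 + p) (d(p) = 1/(p + 1) = 1/(1 + p))
u(k, F) = 0 (u(k, F) = 0*11 = 0)
u(d(g(y, w)), 12) - 1*(-54) = 0 - 1*(-54) = 0 + 54 = 54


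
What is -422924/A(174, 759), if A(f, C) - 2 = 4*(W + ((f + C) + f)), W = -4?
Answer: -211462/2207 ≈ -95.814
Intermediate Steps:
A(f, C) = -14 + 4*C + 8*f (A(f, C) = 2 + 4*(-4 + ((f + C) + f)) = 2 + 4*(-4 + ((C + f) + f)) = 2 + 4*(-4 + (C + 2*f)) = 2 + 4*(-4 + C + 2*f) = 2 + (-16 + 4*C + 8*f) = -14 + 4*C + 8*f)
-422924/A(174, 759) = -422924/(-14 + 4*759 + 8*174) = -422924/(-14 + 3036 + 1392) = -422924/4414 = -422924*1/4414 = -211462/2207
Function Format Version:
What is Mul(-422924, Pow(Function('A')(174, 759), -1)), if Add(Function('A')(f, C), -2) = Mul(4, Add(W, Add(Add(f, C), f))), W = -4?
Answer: Rational(-211462, 2207) ≈ -95.814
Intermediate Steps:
Function('A')(f, C) = Add(-14, Mul(4, C), Mul(8, f)) (Function('A')(f, C) = Add(2, Mul(4, Add(-4, Add(Add(f, C), f)))) = Add(2, Mul(4, Add(-4, Add(Add(C, f), f)))) = Add(2, Mul(4, Add(-4, Add(C, Mul(2, f))))) = Add(2, Mul(4, Add(-4, C, Mul(2, f)))) = Add(2, Add(-16, Mul(4, C), Mul(8, f))) = Add(-14, Mul(4, C), Mul(8, f)))
Mul(-422924, Pow(Function('A')(174, 759), -1)) = Mul(-422924, Pow(Add(-14, Mul(4, 759), Mul(8, 174)), -1)) = Mul(-422924, Pow(Add(-14, 3036, 1392), -1)) = Mul(-422924, Pow(4414, -1)) = Mul(-422924, Rational(1, 4414)) = Rational(-211462, 2207)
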